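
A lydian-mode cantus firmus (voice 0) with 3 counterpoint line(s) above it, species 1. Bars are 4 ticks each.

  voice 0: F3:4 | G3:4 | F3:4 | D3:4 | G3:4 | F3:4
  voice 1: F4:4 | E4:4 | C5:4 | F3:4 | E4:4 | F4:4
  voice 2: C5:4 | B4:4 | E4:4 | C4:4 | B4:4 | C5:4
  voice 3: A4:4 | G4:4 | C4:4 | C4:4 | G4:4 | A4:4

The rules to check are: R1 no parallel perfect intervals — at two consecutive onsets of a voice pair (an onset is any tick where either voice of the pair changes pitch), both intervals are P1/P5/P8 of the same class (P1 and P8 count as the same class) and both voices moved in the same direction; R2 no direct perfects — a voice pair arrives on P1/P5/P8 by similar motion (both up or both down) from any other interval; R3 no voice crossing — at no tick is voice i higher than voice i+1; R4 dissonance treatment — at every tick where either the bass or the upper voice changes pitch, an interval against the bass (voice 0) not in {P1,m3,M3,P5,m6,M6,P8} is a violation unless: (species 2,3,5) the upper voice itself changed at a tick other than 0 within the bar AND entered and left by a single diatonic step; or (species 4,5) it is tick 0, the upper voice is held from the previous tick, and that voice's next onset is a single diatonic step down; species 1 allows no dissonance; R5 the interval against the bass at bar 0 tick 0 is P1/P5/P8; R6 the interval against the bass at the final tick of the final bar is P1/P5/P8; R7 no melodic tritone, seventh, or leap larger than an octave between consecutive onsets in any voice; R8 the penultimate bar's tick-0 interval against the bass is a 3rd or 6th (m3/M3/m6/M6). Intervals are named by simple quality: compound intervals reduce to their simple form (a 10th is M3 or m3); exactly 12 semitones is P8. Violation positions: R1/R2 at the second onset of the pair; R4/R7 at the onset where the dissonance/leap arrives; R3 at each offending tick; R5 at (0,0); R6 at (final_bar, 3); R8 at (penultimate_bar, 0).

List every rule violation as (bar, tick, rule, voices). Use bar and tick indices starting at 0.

bar 0: v0=F3 v1=F4 v2=C5 v3=A4 downbeat M3
bar 1: v0=G3 v1=E4 v2=B4 v3=G4 downbeat P8
bar 2: v0=F3 v1=C5 v2=E4 v3=C4 downbeat P5
bar 3: v0=D3 v1=F3 v2=C4 v3=C4 downbeat m7
bar 4: v0=G3 v1=E4 v2=B4 v3=G4 downbeat P8
bar 5: v0=F3 v1=F4 v2=C5 v3=A4 downbeat M3
  -> R3 @ bar 0 tick 0 v(2, 3): C5 above A4
  -> R5 @ bar 0 tick 0 v(0, 3): opens on M3
  -> R3 @ bar 0 tick 1 v(2, 3): C5 above A4
  -> R3 @ bar 0 tick 2 v(2, 3): C5 above A4
  -> R3 @ bar 0 tick 3 v(2, 3): C5 above A4
  -> R1 @ bar 1 tick 0 v(1, 2): F4/C5 P5 -> E4/B4 P5 similar
  -> R3 @ bar 1 tick 0 v(2, 3): B4 above G4
  -> R3 @ bar 1 tick 1 v(2, 3): B4 above G4
  -> R3 @ bar 1 tick 2 v(2, 3): B4 above G4
  -> R3 @ bar 1 tick 3 v(2, 3): B4 above G4
  -> R2 @ bar 2 tick 0 v(0, 3): G3/G4 P8 -> F3/C4 P5 similar
  -> R3 @ bar 2 tick 0 v(1, 2): C5 above E4
  -> R3 @ bar 2 tick 0 v(2, 3): E4 above C4
  -> R4 @ bar 2 tick 0 v(0, 2): F3/E4 M7 untreated
  -> R3 @ bar 2 tick 1 v(1, 2): C5 above E4
  -> R3 @ bar 2 tick 1 v(2, 3): E4 above C4
  -> R3 @ bar 2 tick 2 v(1, 2): C5 above E4
  -> R3 @ bar 2 tick 2 v(2, 3): E4 above C4
  -> R3 @ bar 2 tick 3 v(1, 2): C5 above E4
  -> R3 @ bar 2 tick 3 v(2, 3): E4 above C4
  -> R2 @ bar 3 tick 0 v(1, 2): C5/E4 m6 -> F3/C4 P5 similar
  -> R4 @ bar 3 tick 0 v(0, 2): D3/C4 m7 untreated
  -> R4 @ bar 3 tick 0 v(0, 3): D3/C4 m7 untreated
  -> R7 @ bar 3 tick 0 v(1,): C5->F3 leap 19st
  -> R1 @ bar 4 tick 0 v(1, 2): F3/C4 P5 -> E4/B4 P5 similar
  -> R2 @ bar 4 tick 0 v(0, 3): D3/C4 m7 -> G3/G4 P8 similar
  -> R3 @ bar 4 tick 0 v(2, 3): B4 above G4
  -> R7 @ bar 4 tick 0 v(1,): F3->E4 leap 11st
  -> R7 @ bar 4 tick 0 v(2,): C4->B4 leap 11st
  -> R8 @ bar 4 tick 0 v(0, 3): penult P8 not 3rd/6th
  -> R3 @ bar 4 tick 1 v(2, 3): B4 above G4
  -> R3 @ bar 4 tick 2 v(2, 3): B4 above G4
  -> R3 @ bar 4 tick 3 v(2, 3): B4 above G4
  -> R1 @ bar 5 tick 0 v(1, 2): E4/B4 P5 -> F4/C5 P5 similar
  -> R3 @ bar 5 tick 0 v(2, 3): C5 above A4
  -> R3 @ bar 5 tick 1 v(2, 3): C5 above A4
  -> R3 @ bar 5 tick 2 v(2, 3): C5 above A4
  -> R3 @ bar 5 tick 3 v(2, 3): C5 above A4
  -> R6 @ bar 5 tick 3 v(0, 3): closes on M3

(0, 0, R3, (2, 3))
(0, 0, R5, (0, 3))
(0, 1, R3, (2, 3))
(0, 2, R3, (2, 3))
(0, 3, R3, (2, 3))
(1, 0, R1, (1, 2))
(1, 0, R3, (2, 3))
(1, 1, R3, (2, 3))
(1, 2, R3, (2, 3))
(1, 3, R3, (2, 3))
(2, 0, R2, (0, 3))
(2, 0, R3, (1, 2))
(2, 0, R3, (2, 3))
(2, 0, R4, (0, 2))
(2, 1, R3, (1, 2))
(2, 1, R3, (2, 3))
(2, 2, R3, (1, 2))
(2, 2, R3, (2, 3))
(2, 3, R3, (1, 2))
(2, 3, R3, (2, 3))
(3, 0, R2, (1, 2))
(3, 0, R4, (0, 2))
(3, 0, R4, (0, 3))
(3, 0, R7, (1,))
(4, 0, R1, (1, 2))
(4, 0, R2, (0, 3))
(4, 0, R3, (2, 3))
(4, 0, R7, (1,))
(4, 0, R7, (2,))
(4, 0, R8, (0, 3))
(4, 1, R3, (2, 3))
(4, 2, R3, (2, 3))
(4, 3, R3, (2, 3))
(5, 0, R1, (1, 2))
(5, 0, R3, (2, 3))
(5, 1, R3, (2, 3))
(5, 2, R3, (2, 3))
(5, 3, R3, (2, 3))
(5, 3, R6, (0, 3))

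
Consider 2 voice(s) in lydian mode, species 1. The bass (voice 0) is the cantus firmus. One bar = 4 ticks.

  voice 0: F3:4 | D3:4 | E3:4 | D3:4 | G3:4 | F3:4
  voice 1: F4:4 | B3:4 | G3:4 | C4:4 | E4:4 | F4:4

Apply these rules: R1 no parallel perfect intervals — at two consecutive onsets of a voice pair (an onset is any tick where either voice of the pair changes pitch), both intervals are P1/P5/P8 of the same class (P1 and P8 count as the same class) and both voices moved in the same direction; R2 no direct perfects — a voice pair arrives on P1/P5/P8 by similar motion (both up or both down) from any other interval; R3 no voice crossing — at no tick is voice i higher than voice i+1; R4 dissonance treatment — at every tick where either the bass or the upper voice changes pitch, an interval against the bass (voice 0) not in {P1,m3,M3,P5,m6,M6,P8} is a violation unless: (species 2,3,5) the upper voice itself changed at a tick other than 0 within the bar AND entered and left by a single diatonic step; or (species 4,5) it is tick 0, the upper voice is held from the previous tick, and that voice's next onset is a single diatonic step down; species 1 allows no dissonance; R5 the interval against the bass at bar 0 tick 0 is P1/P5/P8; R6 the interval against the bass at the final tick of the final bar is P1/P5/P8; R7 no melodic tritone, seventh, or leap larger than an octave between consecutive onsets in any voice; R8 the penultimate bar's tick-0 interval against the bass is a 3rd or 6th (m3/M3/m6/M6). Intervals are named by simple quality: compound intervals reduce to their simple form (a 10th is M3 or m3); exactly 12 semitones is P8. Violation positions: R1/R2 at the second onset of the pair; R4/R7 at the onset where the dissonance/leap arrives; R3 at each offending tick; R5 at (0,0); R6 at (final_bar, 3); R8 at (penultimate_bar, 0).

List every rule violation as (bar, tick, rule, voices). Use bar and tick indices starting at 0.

bar 0: v0=F3 v1=F4 downbeat P8
bar 1: v0=D3 v1=B3 downbeat M6
bar 2: v0=E3 v1=G3 downbeat m3
bar 3: v0=D3 v1=C4 downbeat m7
bar 4: v0=G3 v1=E4 downbeat M6
bar 5: v0=F3 v1=F4 downbeat P8
  -> R7 @ bar 1 tick 0 v(1,): F4->B3 leap 6st
  -> R4 @ bar 3 tick 0 v(0, 1): D3/C4 m7 untreated

(1, 0, R7, (1,))
(3, 0, R4, (0, 1))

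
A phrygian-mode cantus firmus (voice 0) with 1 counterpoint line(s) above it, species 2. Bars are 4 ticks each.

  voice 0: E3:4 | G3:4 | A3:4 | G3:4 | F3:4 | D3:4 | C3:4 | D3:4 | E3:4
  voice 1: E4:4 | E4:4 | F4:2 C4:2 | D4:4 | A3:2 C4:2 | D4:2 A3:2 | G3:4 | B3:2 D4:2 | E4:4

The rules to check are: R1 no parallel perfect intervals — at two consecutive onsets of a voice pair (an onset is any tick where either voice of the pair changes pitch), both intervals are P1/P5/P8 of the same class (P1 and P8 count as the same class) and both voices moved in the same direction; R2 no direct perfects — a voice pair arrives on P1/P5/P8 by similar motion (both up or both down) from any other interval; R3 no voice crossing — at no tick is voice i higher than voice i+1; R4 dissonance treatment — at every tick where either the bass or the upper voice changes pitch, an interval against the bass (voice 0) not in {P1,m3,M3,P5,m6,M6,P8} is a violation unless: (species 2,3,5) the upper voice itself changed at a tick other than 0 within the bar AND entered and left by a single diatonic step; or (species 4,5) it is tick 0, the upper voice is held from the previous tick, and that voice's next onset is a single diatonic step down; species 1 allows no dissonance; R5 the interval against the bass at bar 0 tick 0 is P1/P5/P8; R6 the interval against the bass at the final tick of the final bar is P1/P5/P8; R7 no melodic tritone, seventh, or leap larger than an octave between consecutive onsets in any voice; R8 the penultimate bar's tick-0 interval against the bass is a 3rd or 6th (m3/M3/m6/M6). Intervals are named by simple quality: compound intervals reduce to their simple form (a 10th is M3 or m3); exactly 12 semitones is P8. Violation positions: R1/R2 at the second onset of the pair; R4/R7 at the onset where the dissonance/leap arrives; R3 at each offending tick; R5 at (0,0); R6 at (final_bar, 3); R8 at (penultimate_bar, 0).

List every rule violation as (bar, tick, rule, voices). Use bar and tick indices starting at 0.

bar 0: v0=E3 v1=E4 downbeat P8
bar 1: v0=G3 v1=E4 downbeat M6
bar 2: v0=A3 v1=F4 downbeat m6
bar 3: v0=G3 v1=D4 downbeat P5
bar 4: v0=F3 v1=A3 downbeat M3
bar 5: v0=D3 v1=D4 downbeat P8
bar 6: v0=C3 v1=G3 downbeat P5
bar 7: v0=D3 v1=B3 downbeat M6
bar 8: v0=E3 v1=E4 downbeat P8
  -> R1 @ bar 6 tick 0 v(0, 1): D3/A3 P5 -> C3/G3 P5 similar
  -> R1 @ bar 8 tick 0 v(0, 1): D3/D4 P8 -> E3/E4 P8 similar

(6, 0, R1, (0, 1))
(8, 0, R1, (0, 1))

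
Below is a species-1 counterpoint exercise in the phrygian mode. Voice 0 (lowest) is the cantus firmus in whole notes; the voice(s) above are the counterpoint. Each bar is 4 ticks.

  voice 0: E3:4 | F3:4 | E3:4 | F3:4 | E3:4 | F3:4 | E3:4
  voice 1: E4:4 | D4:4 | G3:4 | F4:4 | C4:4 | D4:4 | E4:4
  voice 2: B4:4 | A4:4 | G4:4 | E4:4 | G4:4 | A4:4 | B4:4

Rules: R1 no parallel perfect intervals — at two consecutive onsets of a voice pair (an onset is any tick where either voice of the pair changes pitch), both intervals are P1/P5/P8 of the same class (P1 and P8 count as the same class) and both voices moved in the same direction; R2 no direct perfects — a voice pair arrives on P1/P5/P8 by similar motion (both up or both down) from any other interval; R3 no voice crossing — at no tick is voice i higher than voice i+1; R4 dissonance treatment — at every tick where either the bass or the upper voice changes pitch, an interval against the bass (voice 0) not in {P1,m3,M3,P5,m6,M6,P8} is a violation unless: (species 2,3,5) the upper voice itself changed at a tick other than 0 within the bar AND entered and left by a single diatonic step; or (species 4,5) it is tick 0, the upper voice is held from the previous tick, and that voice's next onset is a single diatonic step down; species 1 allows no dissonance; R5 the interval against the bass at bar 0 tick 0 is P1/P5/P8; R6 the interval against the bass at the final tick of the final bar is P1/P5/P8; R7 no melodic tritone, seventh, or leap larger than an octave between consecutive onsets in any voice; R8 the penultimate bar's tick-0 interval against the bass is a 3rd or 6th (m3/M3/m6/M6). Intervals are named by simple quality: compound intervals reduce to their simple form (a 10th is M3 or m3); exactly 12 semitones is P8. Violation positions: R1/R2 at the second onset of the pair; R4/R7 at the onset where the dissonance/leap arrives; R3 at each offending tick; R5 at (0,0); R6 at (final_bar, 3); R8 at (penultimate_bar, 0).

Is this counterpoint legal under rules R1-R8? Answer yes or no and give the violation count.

bar 0: v0=E3 v1=E4 v2=B4 (P5)
bar 1: v0=F3 v1=D4 v2=A4 (M3)
bar 2: v0=E3 v1=G3 v2=G4 (m3)
bar 3: v0=F3 v1=F4 v2=E4 (M7)
bar 4: v0=E3 v1=C4 v2=G4 (m3)
bar 5: v0=F3 v1=D4 v2=A4 (M3)
bar 6: v0=E3 v1=E4 v2=B4 (P5)
  R1 @ bar1.0: E4/B4 P5 -> D4/A4 P5 similar
  R2 @ bar2.0: D4/A4 P5 -> G3/G4 P8 similar
  R2 @ bar3.0: E3/G3 m3 -> F3/F4 P8 similar
  R3 @ bar3.0: F4 above E4
  R4 @ bar3.0: F3/E4 M7 untreated
  R7 @ bar3.0: G3->F4 leap 10st
  R3 @ bar3.1: F4 above E4
  R3 @ bar3.2: F4 above E4
  R3 @ bar3.3: F4 above E4
  R1 @ bar5.0: C4/G4 P5 -> D4/A4 P5 similar
  R1 @ bar6.0: D4/A4 P5 -> E4/B4 P5 similar

No (11 violations)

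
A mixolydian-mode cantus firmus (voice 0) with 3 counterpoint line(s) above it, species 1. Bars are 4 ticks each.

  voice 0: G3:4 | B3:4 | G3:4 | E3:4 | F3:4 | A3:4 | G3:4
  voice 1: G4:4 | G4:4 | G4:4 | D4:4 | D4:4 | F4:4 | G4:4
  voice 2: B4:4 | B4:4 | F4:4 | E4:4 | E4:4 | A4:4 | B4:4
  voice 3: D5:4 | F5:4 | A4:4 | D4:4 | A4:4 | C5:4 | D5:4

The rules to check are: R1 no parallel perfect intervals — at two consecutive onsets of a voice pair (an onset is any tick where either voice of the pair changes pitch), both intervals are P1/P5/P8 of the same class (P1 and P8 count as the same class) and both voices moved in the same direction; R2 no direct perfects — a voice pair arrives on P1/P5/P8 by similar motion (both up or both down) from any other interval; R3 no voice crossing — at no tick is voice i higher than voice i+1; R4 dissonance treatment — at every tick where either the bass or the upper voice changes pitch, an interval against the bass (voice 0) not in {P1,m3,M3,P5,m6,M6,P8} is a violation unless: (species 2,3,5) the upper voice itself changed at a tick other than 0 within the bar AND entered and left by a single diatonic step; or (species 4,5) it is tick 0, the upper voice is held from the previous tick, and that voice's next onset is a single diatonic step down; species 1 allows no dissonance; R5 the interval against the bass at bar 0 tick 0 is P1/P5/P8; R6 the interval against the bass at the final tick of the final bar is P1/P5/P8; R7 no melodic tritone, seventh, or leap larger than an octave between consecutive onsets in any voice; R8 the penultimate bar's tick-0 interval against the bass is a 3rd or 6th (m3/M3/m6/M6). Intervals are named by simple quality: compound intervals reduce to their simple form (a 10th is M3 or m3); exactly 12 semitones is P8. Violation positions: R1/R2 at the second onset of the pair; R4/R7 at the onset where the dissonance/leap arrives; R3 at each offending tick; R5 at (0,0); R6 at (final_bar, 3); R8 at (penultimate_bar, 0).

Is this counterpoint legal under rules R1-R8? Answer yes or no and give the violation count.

No (23 violations)

bar 0: v0=G3 v1=G4 v2=B4 v3=D5 (P5)
bar 1: v0=B3 v1=G4 v2=B4 v3=F5 (TT)
bar 2: v0=G3 v1=G4 v2=F4 v3=A4 (M2)
bar 3: v0=E3 v1=D4 v2=E4 v3=D4 (m7)
bar 4: v0=F3 v1=D4 v2=E4 v3=A4 (M3)
bar 5: v0=A3 v1=F4 v2=A4 v3=C5 (m3)
bar 6: v0=G3 v1=G4 v2=B4 v3=D5 (P5)
  R5 @ bar0.0: opens on M3
  R4 @ bar1.0: B3/F5 TT untreated
  R3 @ bar2.0: G4 above F4
  R4 @ bar2.0: G3/F4 m7 untreated
  R4 @ bar2.0: G3/A4 M2 untreated
  R7 @ bar2.0: B4->F4 leap 6st
  R3 @ bar2.1: G4 above F4
  R3 @ bar2.2: G4 above F4
  R3 @ bar2.3: G4 above F4
  R2 @ bar3.0: G3/F4 m7 -> E3/E4 P8 similar
  R2 @ bar3.0: G4/A4 M2 -> D4/D4 P1 similar
  R3 @ bar3.0: E4 above D4
  R4 @ bar3.0: E3/D4 m7 untreated
  R4 @ bar3.0: E3/D4 m7 untreated
  R3 @ bar3.1: E4 above D4
  R3 @ bar3.2: E4 above D4
  R3 @ bar3.3: E4 above D4
  R4 @ bar4.0: F3/E4 M7 untreated
  R1 @ bar5.0: D4/A4 P5 -> F4/C5 P5 similar
  R2 @ bar5.0: F3/E4 M7 -> A3/A4 P8 similar
  R8 @ bar5.0: penult P8 not 3rd/6th
  R1 @ bar6.0: F4/C5 P5 -> G4/D5 P5 similar
  R6 @ bar6.3: closes on M3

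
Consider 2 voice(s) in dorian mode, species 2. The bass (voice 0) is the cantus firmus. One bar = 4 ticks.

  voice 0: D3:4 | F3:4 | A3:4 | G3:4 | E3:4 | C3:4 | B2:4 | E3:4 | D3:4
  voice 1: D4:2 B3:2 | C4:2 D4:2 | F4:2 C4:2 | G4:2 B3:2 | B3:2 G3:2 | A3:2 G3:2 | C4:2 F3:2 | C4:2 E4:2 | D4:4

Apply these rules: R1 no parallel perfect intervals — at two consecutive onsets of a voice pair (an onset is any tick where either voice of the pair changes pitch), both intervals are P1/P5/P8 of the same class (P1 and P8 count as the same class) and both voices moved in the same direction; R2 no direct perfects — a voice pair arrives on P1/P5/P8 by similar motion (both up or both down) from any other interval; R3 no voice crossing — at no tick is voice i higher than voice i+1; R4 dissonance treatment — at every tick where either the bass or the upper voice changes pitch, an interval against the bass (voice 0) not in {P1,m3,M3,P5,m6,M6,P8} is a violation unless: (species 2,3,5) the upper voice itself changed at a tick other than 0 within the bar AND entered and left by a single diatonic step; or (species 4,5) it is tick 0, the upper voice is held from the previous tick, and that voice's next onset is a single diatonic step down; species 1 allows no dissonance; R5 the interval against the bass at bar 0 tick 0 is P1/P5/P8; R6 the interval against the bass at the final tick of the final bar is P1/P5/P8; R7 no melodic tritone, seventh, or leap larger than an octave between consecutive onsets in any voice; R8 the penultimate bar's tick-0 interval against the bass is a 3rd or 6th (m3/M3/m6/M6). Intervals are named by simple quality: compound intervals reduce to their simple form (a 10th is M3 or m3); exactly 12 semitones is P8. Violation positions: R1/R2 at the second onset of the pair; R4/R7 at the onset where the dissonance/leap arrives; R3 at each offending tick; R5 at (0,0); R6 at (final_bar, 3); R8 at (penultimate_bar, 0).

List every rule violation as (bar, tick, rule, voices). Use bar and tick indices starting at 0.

bar 0: v0=D3 v1=D4 downbeat P8
bar 1: v0=F3 v1=C4 downbeat P5
bar 2: v0=A3 v1=F4 downbeat m6
bar 3: v0=G3 v1=G4 downbeat P8
bar 4: v0=E3 v1=B3 downbeat P5
bar 5: v0=C3 v1=A3 downbeat M6
bar 6: v0=B2 v1=C4 downbeat m2
bar 7: v0=E3 v1=C4 downbeat m6
bar 8: v0=D3 v1=D4 downbeat P8
  -> R2 @ bar 1 tick 0 v(0, 1): D3/B3 M6 -> F3/C4 P5 similar
  -> R4 @ bar 6 tick 0 v(0, 1): B2/C4 m2 untreated
  -> R4 @ bar 6 tick 2 v(0, 1): B2/F3 TT untreated
  -> R1 @ bar 8 tick 0 v(0, 1): E3/E4 P8 -> D3/D4 P8 similar

(1, 0, R2, (0, 1))
(6, 0, R4, (0, 1))
(6, 2, R4, (0, 1))
(8, 0, R1, (0, 1))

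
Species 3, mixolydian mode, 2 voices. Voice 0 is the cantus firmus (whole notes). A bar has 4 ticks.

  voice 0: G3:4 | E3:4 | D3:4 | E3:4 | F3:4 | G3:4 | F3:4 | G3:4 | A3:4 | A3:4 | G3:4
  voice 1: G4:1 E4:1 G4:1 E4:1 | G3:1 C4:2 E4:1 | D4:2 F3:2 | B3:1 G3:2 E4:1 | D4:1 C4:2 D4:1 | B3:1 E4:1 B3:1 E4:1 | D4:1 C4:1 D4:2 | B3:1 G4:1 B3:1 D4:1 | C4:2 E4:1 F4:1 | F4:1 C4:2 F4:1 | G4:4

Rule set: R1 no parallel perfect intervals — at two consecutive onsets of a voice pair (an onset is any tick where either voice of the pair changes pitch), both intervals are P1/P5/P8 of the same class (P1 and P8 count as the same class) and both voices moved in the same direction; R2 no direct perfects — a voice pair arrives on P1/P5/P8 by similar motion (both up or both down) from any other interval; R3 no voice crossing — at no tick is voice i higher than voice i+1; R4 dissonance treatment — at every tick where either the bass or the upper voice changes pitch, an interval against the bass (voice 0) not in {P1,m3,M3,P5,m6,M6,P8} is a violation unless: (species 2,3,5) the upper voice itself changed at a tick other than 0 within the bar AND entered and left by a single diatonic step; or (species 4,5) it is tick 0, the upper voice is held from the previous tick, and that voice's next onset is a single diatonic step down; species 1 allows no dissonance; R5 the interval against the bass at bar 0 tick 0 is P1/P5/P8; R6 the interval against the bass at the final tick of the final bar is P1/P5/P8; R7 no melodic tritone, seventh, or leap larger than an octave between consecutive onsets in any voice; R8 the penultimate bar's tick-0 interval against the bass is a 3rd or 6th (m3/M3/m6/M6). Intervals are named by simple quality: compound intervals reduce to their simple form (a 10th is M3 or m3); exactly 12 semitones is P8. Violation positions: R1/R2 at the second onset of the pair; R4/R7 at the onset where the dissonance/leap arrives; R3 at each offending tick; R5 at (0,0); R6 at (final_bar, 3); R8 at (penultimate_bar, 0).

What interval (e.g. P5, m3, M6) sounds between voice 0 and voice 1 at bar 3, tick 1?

m3

voice 0=E3 voice 1=G3 -> m3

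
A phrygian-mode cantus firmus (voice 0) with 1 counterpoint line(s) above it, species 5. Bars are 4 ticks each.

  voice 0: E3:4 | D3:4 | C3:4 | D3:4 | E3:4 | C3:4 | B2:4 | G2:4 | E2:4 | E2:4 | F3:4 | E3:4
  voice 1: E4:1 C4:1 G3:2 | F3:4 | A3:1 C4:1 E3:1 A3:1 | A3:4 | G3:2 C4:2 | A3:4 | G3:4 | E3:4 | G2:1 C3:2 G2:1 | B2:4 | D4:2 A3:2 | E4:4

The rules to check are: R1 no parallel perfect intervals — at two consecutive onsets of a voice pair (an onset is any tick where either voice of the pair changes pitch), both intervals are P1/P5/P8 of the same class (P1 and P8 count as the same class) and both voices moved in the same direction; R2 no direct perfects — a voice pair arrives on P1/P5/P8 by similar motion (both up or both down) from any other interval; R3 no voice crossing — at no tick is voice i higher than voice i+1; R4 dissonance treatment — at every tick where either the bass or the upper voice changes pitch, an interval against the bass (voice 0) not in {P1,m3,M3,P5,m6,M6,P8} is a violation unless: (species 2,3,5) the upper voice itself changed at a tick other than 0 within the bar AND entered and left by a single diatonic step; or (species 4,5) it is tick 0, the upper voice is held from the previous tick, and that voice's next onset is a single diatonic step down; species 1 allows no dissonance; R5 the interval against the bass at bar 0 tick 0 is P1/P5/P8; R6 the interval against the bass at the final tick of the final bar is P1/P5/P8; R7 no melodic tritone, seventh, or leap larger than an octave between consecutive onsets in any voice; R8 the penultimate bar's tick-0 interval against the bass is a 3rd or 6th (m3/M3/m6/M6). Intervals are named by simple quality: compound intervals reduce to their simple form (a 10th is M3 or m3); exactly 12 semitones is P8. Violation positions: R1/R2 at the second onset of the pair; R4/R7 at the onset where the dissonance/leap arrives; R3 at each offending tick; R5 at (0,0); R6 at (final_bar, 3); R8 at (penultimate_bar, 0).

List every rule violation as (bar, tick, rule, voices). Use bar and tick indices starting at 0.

bar 0: v0=E3 v1=E4 downbeat P8
bar 1: v0=D3 v1=F3 downbeat m3
bar 2: v0=C3 v1=A3 downbeat M6
bar 3: v0=D3 v1=A3 downbeat P5
bar 4: v0=E3 v1=G3 downbeat m3
bar 5: v0=C3 v1=A3 downbeat M6
bar 6: v0=B2 v1=G3 downbeat m6
bar 7: v0=G2 v1=E3 downbeat M6
bar 8: v0=E2 v1=G2 downbeat m3
bar 9: v0=E2 v1=B2 downbeat P5
bar 10: v0=F3 v1=D4 downbeat M6
bar 11: v0=E3 v1=E4 downbeat P8
  -> R7 @ bar 10 tick 0 v(0,): E2->F3 leap 13st
  -> R7 @ bar 10 tick 0 v(1,): B2->D4 leap 15st

(10, 0, R7, (0,))
(10, 0, R7, (1,))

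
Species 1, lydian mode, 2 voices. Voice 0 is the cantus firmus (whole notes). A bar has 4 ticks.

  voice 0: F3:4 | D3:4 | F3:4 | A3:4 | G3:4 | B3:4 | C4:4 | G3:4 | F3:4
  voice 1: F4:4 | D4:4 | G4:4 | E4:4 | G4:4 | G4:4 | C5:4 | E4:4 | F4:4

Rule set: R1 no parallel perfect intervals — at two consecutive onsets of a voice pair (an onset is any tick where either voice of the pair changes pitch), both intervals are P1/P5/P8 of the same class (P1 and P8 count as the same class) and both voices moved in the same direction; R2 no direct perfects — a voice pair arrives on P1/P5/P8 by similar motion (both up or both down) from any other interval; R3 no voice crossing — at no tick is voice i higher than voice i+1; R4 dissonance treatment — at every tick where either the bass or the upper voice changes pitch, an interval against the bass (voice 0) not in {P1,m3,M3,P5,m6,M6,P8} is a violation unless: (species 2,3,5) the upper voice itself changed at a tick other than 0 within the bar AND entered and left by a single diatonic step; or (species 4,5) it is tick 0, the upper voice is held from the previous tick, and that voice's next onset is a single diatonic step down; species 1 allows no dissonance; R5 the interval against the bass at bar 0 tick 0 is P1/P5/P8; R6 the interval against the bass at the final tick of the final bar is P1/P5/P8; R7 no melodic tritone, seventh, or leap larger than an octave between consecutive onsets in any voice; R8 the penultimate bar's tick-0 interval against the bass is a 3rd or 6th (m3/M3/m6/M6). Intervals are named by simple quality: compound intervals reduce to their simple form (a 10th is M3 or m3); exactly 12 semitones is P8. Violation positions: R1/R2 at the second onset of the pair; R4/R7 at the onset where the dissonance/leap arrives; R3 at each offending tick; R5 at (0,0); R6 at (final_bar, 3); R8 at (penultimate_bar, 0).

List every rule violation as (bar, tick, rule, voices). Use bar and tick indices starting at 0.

bar 0: v0=F3 v1=F4 downbeat P8
bar 1: v0=D3 v1=D4 downbeat P8
bar 2: v0=F3 v1=G4 downbeat M2
bar 3: v0=A3 v1=E4 downbeat P5
bar 4: v0=G3 v1=G4 downbeat P8
bar 5: v0=B3 v1=G4 downbeat m6
bar 6: v0=C4 v1=C5 downbeat P8
bar 7: v0=G3 v1=E4 downbeat M6
bar 8: v0=F3 v1=F4 downbeat P8
  -> R1 @ bar 1 tick 0 v(0, 1): F3/F4 P8 -> D3/D4 P8 similar
  -> R4 @ bar 2 tick 0 v(0, 1): F3/G4 M2 untreated
  -> R2 @ bar 6 tick 0 v(0, 1): B3/G4 m6 -> C4/C5 P8 similar

(1, 0, R1, (0, 1))
(2, 0, R4, (0, 1))
(6, 0, R2, (0, 1))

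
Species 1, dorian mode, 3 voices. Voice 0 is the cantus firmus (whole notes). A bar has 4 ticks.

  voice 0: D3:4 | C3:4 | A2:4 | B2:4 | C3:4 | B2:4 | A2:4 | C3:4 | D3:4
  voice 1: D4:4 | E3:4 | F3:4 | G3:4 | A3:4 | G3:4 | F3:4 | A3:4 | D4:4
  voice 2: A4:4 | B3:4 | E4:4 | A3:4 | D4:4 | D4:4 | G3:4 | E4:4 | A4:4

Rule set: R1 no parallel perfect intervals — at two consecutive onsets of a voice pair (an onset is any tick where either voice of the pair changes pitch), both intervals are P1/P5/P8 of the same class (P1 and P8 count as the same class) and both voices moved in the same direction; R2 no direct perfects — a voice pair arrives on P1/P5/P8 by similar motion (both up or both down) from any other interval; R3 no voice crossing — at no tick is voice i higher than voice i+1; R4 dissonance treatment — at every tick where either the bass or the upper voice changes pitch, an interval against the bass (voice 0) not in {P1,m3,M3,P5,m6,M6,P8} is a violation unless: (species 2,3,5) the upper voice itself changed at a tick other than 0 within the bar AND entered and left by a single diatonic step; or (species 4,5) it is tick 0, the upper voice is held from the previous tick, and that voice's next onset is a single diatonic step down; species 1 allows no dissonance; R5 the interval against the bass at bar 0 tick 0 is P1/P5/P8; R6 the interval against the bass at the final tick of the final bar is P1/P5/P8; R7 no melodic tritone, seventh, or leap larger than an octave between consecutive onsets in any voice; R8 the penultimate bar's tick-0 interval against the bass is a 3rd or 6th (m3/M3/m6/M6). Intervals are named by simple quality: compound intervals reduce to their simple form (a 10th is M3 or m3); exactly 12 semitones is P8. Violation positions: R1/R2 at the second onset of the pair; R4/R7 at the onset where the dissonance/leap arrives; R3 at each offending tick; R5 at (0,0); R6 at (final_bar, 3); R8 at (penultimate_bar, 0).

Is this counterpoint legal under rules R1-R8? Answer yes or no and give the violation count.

No (11 violations)

bar 0: v0=D3 v1=D4 v2=A4 (P5)
bar 1: v0=C3 v1=E3 v2=B3 (M7)
bar 2: v0=A2 v1=F3 v2=E4 (P5)
bar 3: v0=B2 v1=G3 v2=A3 (m7)
bar 4: v0=C3 v1=A3 v2=D4 (M2)
bar 5: v0=B2 v1=G3 v2=D4 (m3)
bar 6: v0=A2 v1=F3 v2=G3 (m7)
bar 7: v0=C3 v1=A3 v2=E4 (M3)
bar 8: v0=D3 v1=D4 v2=A4 (P5)
  R1 @ bar1.0: D4/A4 P5 -> E3/B3 P5 similar
  R4 @ bar1.0: C3/B3 M7 untreated
  R7 @ bar1.0: D4->E3 leap 10st
  R7 @ bar1.0: A4->B3 leap 10st
  R4 @ bar3.0: B2/A3 m7 untreated
  R4 @ bar4.0: C3/D4 M2 untreated
  R4 @ bar6.0: A2/G3 m7 untreated
  R2 @ bar7.0: F3/G3 M2 -> A3/E4 P5 similar
  R1 @ bar8.0: A3/E4 P5 -> D4/A4 P5 similar
  R2 @ bar8.0: C3/A3 M6 -> D3/D4 P8 similar
  R2 @ bar8.0: C3/E4 M3 -> D3/A4 P5 similar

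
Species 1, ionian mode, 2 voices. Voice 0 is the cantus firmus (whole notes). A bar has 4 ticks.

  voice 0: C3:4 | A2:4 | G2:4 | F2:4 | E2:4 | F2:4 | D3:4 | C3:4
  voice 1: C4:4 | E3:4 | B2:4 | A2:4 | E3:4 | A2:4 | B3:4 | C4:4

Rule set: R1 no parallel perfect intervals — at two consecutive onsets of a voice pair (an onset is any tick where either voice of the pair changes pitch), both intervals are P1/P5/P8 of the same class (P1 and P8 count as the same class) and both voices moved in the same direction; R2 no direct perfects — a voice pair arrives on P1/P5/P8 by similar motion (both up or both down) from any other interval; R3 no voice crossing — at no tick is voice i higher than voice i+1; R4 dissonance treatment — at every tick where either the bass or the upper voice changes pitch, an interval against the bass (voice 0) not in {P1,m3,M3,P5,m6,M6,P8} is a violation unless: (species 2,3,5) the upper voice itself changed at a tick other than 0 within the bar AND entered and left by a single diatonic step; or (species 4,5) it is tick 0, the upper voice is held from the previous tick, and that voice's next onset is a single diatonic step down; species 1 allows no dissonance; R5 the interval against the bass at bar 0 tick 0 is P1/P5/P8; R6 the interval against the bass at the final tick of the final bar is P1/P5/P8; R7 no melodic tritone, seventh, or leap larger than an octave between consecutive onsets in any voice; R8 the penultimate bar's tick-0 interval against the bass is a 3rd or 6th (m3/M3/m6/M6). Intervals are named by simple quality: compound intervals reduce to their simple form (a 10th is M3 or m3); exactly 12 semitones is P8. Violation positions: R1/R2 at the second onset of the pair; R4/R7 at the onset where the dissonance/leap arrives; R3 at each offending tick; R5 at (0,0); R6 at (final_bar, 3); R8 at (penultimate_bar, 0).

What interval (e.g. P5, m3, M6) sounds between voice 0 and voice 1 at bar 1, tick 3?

P5

voice 0=A2 voice 1=E3 -> P5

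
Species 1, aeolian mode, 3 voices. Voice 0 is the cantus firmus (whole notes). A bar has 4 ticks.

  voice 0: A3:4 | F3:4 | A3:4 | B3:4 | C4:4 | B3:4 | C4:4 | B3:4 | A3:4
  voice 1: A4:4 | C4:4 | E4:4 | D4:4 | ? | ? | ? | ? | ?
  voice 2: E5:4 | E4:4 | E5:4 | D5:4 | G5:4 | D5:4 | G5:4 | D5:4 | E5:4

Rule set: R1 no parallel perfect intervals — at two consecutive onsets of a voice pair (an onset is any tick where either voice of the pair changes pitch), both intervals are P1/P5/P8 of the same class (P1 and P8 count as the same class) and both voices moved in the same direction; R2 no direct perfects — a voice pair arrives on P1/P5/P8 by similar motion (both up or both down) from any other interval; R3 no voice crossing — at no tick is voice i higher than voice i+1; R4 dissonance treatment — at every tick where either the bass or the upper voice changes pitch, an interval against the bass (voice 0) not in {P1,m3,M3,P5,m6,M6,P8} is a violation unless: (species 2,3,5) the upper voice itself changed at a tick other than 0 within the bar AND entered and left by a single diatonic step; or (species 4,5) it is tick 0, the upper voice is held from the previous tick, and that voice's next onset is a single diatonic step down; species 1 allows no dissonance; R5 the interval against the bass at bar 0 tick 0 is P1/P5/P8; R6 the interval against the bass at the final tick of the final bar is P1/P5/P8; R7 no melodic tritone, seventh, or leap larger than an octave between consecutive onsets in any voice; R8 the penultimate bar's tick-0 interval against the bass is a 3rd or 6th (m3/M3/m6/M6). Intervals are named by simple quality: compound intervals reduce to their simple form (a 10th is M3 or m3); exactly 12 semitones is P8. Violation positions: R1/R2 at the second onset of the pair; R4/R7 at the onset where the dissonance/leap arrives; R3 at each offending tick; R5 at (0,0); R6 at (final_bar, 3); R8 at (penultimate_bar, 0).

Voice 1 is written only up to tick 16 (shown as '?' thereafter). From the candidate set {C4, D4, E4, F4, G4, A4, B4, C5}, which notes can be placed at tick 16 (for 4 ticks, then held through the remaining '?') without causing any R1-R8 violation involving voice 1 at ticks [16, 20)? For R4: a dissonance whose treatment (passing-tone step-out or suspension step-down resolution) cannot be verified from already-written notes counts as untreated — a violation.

{A4, C4, E4}

C4: legal
D4: violates R4
E4: legal
F4: violates R4
G4: violates R1,R2
A4: legal
B4: violates R4
C5: violates R2,R7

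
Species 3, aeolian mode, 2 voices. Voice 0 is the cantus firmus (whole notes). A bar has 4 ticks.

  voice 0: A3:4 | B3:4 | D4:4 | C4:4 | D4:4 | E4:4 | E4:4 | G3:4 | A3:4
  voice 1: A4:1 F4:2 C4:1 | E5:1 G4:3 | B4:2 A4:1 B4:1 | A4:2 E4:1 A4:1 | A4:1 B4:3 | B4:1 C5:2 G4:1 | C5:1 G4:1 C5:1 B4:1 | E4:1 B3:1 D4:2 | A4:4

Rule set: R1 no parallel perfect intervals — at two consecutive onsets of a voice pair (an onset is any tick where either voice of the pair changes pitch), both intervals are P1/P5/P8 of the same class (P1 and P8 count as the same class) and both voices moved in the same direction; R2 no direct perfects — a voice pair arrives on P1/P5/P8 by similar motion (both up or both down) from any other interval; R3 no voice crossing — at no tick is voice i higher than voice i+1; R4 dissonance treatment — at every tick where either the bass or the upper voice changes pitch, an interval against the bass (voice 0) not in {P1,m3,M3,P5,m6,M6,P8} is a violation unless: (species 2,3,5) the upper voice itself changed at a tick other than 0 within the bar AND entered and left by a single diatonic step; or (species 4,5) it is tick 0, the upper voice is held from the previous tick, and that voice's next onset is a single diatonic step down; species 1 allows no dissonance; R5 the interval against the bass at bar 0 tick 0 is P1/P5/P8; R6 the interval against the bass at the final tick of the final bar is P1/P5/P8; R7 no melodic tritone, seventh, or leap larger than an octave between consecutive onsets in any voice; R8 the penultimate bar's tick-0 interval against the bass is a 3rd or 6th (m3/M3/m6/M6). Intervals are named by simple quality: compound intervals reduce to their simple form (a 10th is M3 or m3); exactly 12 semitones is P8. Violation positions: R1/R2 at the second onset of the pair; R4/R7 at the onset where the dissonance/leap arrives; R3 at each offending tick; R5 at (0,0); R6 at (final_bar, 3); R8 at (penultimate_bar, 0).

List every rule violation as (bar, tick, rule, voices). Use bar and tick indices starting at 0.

bar 0: v0=A3 v1=A4 downbeat P8
bar 1: v0=B3 v1=E5 downbeat P4
bar 2: v0=D4 v1=B4 downbeat M6
bar 3: v0=C4 v1=A4 downbeat M6
bar 4: v0=D4 v1=A4 downbeat P5
bar 5: v0=E4 v1=B4 downbeat P5
bar 6: v0=E4 v1=C5 downbeat m6
bar 7: v0=G3 v1=E4 downbeat M6
bar 8: v0=A3 v1=A4 downbeat P8
  -> R4 @ bar 1 tick 0 v(0, 1): B3/E5 P4 untreated
  -> R7 @ bar 1 tick 0 v(1,): C4->E5 leap 16st
  -> R2 @ bar 8 tick 0 v(0, 1): G3/D4 P5 -> A3/A4 P8 similar

(1, 0, R4, (0, 1))
(1, 0, R7, (1,))
(8, 0, R2, (0, 1))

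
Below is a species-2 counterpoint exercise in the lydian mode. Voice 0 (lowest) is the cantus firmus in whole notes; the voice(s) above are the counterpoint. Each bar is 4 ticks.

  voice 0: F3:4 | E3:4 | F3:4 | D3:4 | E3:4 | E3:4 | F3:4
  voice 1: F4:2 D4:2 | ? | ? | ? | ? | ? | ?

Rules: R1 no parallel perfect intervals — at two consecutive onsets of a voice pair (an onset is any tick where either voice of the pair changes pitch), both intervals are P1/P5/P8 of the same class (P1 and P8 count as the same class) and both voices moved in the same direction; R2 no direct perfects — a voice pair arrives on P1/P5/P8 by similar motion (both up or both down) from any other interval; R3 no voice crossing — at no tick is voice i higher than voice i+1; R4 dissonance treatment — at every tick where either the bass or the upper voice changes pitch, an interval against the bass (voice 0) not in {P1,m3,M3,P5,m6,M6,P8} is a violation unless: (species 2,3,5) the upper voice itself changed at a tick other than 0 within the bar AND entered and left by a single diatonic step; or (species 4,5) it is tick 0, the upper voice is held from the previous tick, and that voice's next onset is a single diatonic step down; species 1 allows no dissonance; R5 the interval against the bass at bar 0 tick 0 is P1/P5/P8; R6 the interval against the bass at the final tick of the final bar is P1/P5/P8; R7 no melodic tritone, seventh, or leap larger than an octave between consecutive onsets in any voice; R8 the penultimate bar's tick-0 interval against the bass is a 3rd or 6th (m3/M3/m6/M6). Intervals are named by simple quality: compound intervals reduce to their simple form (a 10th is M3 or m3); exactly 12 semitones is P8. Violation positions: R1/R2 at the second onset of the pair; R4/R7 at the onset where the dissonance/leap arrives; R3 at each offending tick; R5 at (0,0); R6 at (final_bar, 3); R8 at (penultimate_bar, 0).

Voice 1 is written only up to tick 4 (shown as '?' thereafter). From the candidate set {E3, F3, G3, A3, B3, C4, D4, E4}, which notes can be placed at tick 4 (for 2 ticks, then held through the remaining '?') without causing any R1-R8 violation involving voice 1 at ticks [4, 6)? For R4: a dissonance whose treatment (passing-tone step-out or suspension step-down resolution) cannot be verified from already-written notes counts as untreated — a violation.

E3: violates R2,R7
F3: violates R4
G3: legal
A3: violates R4
B3: violates R2
C4: legal
D4: violates R4
E4: legal

{C4, E4, G3}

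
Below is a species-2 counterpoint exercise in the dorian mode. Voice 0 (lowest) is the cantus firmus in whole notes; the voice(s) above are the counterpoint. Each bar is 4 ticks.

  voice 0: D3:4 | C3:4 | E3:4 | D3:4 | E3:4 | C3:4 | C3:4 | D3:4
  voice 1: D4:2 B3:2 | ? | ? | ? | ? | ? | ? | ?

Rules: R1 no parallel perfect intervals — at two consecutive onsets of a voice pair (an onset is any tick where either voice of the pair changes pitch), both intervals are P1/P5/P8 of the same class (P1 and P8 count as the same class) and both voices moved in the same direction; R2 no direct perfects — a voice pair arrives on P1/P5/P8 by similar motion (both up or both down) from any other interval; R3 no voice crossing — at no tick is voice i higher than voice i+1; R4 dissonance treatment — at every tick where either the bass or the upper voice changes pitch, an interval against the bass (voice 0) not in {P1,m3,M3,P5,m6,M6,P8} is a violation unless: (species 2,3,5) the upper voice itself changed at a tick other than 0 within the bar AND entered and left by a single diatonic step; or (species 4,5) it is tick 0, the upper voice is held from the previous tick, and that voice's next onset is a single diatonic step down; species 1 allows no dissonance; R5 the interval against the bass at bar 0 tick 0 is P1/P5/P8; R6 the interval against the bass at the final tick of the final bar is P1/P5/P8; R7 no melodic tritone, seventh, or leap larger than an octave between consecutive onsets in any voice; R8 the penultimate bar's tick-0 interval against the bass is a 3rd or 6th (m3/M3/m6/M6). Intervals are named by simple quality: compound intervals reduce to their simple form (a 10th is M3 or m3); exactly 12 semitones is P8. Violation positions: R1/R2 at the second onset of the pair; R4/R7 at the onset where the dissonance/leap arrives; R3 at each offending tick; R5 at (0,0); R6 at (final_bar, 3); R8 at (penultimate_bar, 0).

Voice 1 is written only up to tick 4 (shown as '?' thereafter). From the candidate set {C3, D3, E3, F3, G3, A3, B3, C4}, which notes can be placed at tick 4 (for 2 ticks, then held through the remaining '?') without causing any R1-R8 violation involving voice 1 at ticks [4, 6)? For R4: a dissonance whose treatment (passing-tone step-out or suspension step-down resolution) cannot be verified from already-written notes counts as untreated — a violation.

C3: violates R2,R7
D3: violates R4
E3: legal
F3: violates R4,R7
G3: violates R2
A3: legal
B3: violates R4
C4: legal

{A3, C4, E3}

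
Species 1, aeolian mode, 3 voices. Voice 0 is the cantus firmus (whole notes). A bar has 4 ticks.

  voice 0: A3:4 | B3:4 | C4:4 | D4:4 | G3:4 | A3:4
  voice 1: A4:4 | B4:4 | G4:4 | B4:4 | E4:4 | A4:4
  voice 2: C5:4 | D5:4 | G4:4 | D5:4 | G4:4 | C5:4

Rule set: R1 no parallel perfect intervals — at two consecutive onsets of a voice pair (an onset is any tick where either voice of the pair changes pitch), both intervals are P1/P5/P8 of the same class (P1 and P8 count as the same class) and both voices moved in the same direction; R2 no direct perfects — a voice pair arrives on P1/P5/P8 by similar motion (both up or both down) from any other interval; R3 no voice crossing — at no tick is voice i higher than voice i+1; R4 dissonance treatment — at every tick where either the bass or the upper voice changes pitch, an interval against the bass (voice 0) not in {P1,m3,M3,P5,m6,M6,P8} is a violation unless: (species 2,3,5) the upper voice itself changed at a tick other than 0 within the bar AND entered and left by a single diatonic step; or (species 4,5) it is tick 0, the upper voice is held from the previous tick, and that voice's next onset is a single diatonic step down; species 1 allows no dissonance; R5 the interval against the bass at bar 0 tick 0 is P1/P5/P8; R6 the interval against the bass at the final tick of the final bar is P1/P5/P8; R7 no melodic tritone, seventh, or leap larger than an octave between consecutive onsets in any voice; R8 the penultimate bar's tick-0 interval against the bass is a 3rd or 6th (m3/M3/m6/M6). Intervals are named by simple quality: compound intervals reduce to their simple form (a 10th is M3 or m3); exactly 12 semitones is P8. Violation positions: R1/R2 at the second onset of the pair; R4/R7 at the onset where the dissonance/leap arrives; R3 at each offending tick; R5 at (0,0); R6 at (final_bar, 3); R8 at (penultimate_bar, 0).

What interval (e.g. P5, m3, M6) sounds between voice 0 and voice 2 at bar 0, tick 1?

voice 0=A3 voice 2=C5 -> m3

m3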